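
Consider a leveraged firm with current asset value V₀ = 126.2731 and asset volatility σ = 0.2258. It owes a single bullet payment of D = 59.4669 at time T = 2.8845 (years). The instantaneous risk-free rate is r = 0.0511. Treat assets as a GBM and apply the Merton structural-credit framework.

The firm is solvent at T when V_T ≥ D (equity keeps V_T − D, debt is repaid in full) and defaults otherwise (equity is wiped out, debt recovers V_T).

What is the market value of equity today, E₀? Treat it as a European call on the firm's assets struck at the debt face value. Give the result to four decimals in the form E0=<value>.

d₁ = [ln(V₀/D) + (r + σ²/2)T] / (σ√T)
   = [ln(126.2731/59.4669) + (0.0511 + 0.5·0.2258²)·2.8845] / (0.2258·√2.8845)
   = [0.753027 + 0.220932] / 0.383495 = 2.539695
d₂ = d₁ − σ√T = 2.539695 − 0.383495 = 2.156200
N(d₁) = 0.994453,  N(d₂) = 0.984466,  e^(−rT) = 0.862950
E₀ = V₀·N(d₁) − D·e^(−rT)·N(d₂)
   = 126.2731·0.994453 − 59.4669·0.862950·0.984466 = 75.052773

E0=75.0528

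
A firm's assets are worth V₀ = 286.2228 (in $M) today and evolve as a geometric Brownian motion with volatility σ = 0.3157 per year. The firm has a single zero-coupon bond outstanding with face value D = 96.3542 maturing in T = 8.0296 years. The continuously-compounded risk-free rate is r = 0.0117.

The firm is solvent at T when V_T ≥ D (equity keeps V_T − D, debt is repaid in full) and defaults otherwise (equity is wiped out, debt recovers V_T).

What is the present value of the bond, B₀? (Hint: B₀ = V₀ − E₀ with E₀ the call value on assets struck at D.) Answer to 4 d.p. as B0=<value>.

B0=81.9700

d₁ = [ln(V₀/D) + (r + σ²/2)T] / (σ√T)
   = [ln(286.2228/96.3542) + (0.0117 + 0.5·0.3157²)·8.0296] / (0.3157·√8.0296)
   = [1.088740 + 0.494087] / 0.894585 = 1.769342
d₂ = d₁ − σ√T = 1.769342 − 0.894585 = 0.874758
N(d₁) = 0.961582,  N(d₂) = 0.809147,  e^(−rT) = 0.910332
E₀ = V₀·N(d₁) − D·e^(−rT)·N(d₂)
   = 286.2228·0.961582 − 96.3542·0.910332·0.809147 = 204.252835
B₀ = V₀ − E₀ = 286.2228 − 204.252835 = 81.969965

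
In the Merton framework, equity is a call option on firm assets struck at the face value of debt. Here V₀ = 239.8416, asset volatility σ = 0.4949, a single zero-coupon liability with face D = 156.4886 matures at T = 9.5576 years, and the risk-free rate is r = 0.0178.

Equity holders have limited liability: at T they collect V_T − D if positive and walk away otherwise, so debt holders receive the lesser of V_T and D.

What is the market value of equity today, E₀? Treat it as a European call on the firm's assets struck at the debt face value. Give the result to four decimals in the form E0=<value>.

E0=163.3823

d₁ = [ln(V₀/D) + (r + σ²/2)T] / (σ√T)
   = [ln(239.8416/156.4886) + (0.0178 + 0.5·0.4949²)·9.5576] / (0.4949·√9.5576)
   = [0.426996 + 1.340578] / 1.530002 = 1.155275
d₂ = d₁ − σ√T = 1.155275 − 1.530002 = -0.374726
N(d₁) = 0.876011,  N(d₂) = 0.353932,  e^(−rT) = 0.843559
E₀ = V₀·N(d₁) − D·e^(−rT)·N(d₂)
   = 239.8416·0.876011 − 156.4886·0.843559·0.353932 = 163.382273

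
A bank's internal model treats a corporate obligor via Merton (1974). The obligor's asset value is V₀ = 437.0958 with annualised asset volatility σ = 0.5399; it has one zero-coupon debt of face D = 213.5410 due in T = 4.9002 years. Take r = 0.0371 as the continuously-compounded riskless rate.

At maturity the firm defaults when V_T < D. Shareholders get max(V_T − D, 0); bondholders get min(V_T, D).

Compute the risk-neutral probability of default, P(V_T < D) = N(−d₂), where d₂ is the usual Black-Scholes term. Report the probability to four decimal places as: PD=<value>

d₁ = [ln(V₀/D) + (r + σ²/2)T] / (σ√T)
   = [ln(437.0958/213.5410) + (0.0371 + 0.5·0.5399²)·4.9002] / (0.5399·√4.9002)
   = [0.716324 + 0.895982] / 1.195144 = 1.349047
d₂ = d₁ − σ√T = 1.349047 − 1.195144 = 0.153903
risk-neutral PD = N(−d₂) = N(-0.153903) = 0.438843

PD=0.4388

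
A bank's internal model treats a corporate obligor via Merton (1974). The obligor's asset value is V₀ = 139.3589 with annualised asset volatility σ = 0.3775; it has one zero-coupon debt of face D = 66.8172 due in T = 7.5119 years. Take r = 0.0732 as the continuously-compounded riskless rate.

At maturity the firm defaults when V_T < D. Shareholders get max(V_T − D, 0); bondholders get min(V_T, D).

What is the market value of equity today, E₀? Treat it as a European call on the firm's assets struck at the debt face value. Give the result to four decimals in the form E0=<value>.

d₁ = [ln(V₀/D) + (r + σ²/2)T] / (σ√T)
   = [ln(139.3589/66.8172) + (0.0732 + 0.5·0.3775²)·7.5119] / (0.3775·√7.5119)
   = [0.735092 + 1.085117] / 1.034646 = 1.759258
d₂ = d₁ − σ√T = 1.759258 − 1.034646 = 0.724612
N(d₁) = 0.960733,  N(d₂) = 0.765655,  e^(−rT) = 0.577024
E₀ = V₀·N(d₁) − D·e^(−rT)·N(d₂)
   = 139.3589·0.960733 − 66.8172·0.577024·0.765655 = 104.366783

E0=104.3668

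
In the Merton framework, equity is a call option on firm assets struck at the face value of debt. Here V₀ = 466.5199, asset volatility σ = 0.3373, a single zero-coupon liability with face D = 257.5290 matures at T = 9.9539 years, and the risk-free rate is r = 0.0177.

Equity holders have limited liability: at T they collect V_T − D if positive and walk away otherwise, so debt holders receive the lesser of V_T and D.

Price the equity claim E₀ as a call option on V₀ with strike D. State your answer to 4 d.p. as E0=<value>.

E0=293.3535

d₁ = [ln(V₀/D) + (r + σ²/2)T] / (σ√T)
   = [ln(466.5199/257.5290) + (0.0177 + 0.5·0.3373²)·9.9539] / (0.3373·√9.9539)
   = [0.594168 + 0.742418] / 1.064175 = 1.255984
d₂ = d₁ − σ√T = 1.255984 − 1.064175 = 0.191809
N(d₁) = 0.895439,  N(d₂) = 0.576054,  e^(−rT) = 0.838464
E₀ = V₀·N(d₁) − D·e^(−rT)·N(d₂)
   = 466.5199·0.895439 − 257.5290·0.838464·0.576054 = 293.353535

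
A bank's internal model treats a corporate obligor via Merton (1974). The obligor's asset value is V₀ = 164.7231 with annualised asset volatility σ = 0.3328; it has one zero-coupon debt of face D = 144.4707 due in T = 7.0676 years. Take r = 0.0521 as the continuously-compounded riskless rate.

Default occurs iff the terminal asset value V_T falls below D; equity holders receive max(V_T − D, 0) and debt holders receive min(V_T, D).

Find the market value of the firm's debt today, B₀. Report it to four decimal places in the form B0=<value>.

d₁ = [ln(V₀/D) + (r + σ²/2)T] / (σ√T)
   = [ln(164.7231/144.4707) + (0.0521 + 0.5·0.3328²)·7.0676] / (0.3328·√7.0676)
   = [0.131189 + 0.759611] / 0.884747 = 1.006841
d₂ = d₁ − σ√T = 1.006841 − 0.884747 = 0.122094
N(d₁) = 0.842994,  N(d₂) = 0.548588,  e^(−rT) = 0.691964
E₀ = V₀·N(d₁) − D·e^(−rT)·N(d₂)
   = 164.7231·0.842994 − 144.4707·0.691964·0.548588 = 84.019198
B₀ = V₀ − E₀ = 164.7231 − 84.019198 = 80.703902

B0=80.7039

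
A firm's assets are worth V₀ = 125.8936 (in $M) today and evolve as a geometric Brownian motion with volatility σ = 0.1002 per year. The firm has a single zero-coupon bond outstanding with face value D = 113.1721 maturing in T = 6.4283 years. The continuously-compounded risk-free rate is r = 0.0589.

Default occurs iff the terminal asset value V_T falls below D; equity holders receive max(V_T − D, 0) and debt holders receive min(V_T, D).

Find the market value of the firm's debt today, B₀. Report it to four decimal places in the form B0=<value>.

B0=77.2316

d₁ = [ln(V₀/D) + (r + σ²/2)T] / (σ√T)
   = [ln(125.8936/113.1721) + (0.0589 + 0.5·0.1002²)·6.4283] / (0.1002·√6.4283)
   = [0.106527 + 0.410897] / 0.254048 = 2.036719
d₂ = d₁ − σ√T = 2.036719 − 0.254048 = 1.782671
N(d₁) = 0.979161,  N(d₂) = 0.962680,  e^(−rT) = 0.684801
E₀ = V₀·N(d₁) − D·e^(−rT)·N(d₂)
   = 125.8936·0.979161 − 113.1721·0.684801·0.962680 = 48.662022
B₀ = V₀ − E₀ = 125.8936 − 48.662022 = 77.231578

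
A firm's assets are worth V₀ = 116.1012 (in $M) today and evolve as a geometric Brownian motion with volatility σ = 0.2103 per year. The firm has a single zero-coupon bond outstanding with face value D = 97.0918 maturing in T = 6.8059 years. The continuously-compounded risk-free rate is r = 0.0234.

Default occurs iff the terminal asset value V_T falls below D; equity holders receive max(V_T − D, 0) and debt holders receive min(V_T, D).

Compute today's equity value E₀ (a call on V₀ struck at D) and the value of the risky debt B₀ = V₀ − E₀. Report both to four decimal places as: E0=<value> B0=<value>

E0=41.9619 B0=74.1393

d₁ = [ln(V₀/D) + (r + σ²/2)T] / (σ√T)
   = [ln(116.1012/97.0918) + (0.0234 + 0.5·0.2103²)·6.8059] / (0.2103·√6.8059)
   = [0.178805 + 0.309757] / 0.548633 = 0.890509
d₂ = d₁ − σ√T = 0.890509 − 0.548633 = 0.341875
N(d₁) = 0.813404,  N(d₂) = 0.633778,  e^(−rT) = 0.852776
E₀ = V₀·N(d₁) − D·e^(−rT)·N(d₂)
   = 116.1012·0.813404 − 97.0918·0.852776·0.633778 = 41.961871
B₀ = V₀ − E₀ = 116.1012 − 41.961871 = 74.139329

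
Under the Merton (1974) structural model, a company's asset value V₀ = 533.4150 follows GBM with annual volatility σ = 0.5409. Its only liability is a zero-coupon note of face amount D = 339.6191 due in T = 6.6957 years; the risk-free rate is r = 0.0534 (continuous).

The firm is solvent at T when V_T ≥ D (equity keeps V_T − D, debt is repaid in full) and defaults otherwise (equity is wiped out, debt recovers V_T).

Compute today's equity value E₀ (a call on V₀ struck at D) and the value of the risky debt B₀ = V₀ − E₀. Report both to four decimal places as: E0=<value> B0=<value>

E0=372.4753 B0=160.9397

d₁ = [ln(V₀/D) + (r + σ²/2)T] / (σ√T)
   = [ln(533.4150/339.6191) + (0.0534 + 0.5·0.5409²)·6.6957] / (0.5409·√6.6957)
   = [0.451475 + 1.337040] / 1.399636 = 1.277844
d₂ = d₁ − σ√T = 1.277844 − 1.399636 = -0.121792
N(d₁) = 0.899348,  N(d₂) = 0.451532,  e^(−rT) = 0.699387
E₀ = V₀·N(d₁) − D·e^(−rT)·N(d₂)
   = 533.4150·0.899348 − 339.6191·0.699387·0.451532 = 372.475295
B₀ = V₀ − E₀ = 533.4150 − 372.475295 = 160.939705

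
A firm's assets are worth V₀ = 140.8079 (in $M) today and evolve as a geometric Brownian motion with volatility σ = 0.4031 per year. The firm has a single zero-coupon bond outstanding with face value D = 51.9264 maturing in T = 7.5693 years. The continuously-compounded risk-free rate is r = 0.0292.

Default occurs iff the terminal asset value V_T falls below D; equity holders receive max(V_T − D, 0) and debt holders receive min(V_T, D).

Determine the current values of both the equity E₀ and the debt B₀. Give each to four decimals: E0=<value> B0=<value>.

E0=104.4626 B0=36.3453

d₁ = [ln(V₀/D) + (r + σ²/2)T] / (σ√T)
   = [ln(140.8079/51.9264) + (0.0292 + 0.5·0.4031²)·7.5693] / (0.4031·√7.5693)
   = [0.997569 + 0.835990] / 1.109023 = 1.653310
d₂ = d₁ − σ√T = 1.653310 − 1.109023 = 0.544287
N(d₁) = 0.950866,  N(d₂) = 0.706878,  e^(−rT) = 0.801698
E₀ = V₀·N(d₁) − D·e^(−rT)·N(d₂)
   = 140.8079·0.950866 − 51.9264·0.801698·0.706878 = 104.462641
B₀ = V₀ − E₀ = 140.8079 − 104.462641 = 36.345259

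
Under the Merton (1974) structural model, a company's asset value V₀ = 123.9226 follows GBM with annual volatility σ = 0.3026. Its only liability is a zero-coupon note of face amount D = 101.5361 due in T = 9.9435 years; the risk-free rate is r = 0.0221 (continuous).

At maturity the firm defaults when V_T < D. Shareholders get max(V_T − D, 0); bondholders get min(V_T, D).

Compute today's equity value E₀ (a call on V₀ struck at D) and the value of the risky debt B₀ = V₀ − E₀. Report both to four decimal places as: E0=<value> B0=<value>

d₁ = [ln(V₀/D) + (r + σ²/2)T] / (σ√T)
   = [ln(123.9226/101.5361) + (0.0221 + 0.5·0.3026²)·9.9435] / (0.3026·√9.9435)
   = [0.199243 + 0.674998] / 0.954198 = 0.916205
d₂ = d₁ − σ√T = 0.916205 − 0.954198 = -0.037993
N(d₁) = 0.820220,  N(d₂) = 0.484847,  e^(−rT) = 0.802718
E₀ = V₀·N(d₁) − D·e^(−rT)·N(d₂)
   = 123.9226·0.820220 − 101.5361·0.802718·0.484847 = 62.126465
B₀ = V₀ − E₀ = 123.9226 − 62.126465 = 61.796135

E0=62.1265 B0=61.7961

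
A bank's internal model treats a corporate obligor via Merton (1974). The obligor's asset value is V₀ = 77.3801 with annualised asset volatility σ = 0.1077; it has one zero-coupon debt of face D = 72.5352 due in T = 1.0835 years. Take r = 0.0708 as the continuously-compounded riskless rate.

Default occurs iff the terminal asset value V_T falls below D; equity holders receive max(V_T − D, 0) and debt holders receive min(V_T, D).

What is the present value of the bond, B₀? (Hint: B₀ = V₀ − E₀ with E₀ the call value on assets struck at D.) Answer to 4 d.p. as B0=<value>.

B0=66.7798

d₁ = [ln(V₀/D) + (r + σ²/2)T] / (σ√T)
   = [ln(77.3801/72.5352) + (0.0708 + 0.5·0.1077²)·1.0835] / (0.1077·√1.0835)
   = [0.064658 + 0.082996] / 0.112106 = 1.317083
d₂ = d₁ − σ√T = 1.317083 − 0.112106 = 1.204977
N(d₁) = 0.906095,  N(d₂) = 0.885894,  e^(−rT) = 0.926157
E₀ = V₀·N(d₁) − D·e^(−rT)·N(d₂)
   = 77.3801·0.906095 − 72.5352·0.926157·0.885894 = 10.600260
B₀ = V₀ − E₀ = 77.3801 − 10.600260 = 66.779840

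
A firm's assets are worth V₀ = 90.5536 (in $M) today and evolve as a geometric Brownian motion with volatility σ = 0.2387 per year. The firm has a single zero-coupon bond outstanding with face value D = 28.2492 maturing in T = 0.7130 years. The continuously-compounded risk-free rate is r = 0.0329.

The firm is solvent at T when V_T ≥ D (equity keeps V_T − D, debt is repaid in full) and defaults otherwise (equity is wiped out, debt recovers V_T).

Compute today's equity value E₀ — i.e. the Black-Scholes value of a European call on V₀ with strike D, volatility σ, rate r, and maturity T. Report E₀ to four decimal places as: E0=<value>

E0=62.9593

d₁ = [ln(V₀/D) + (r + σ²/2)T] / (σ√T)
   = [ln(90.5536/28.2492) + (0.0329 + 0.5·0.2387²)·0.7130] / (0.2387·√0.7130)
   = [1.164877 + 0.043770] / 0.201557 = 5.996562
d₂ = d₁ − σ√T = 5.996562 − 0.201557 = 5.795005
N(d₁) = 1.000000,  N(d₂) = 1.000000,  e^(−rT) = 0.976815
E₀ = V₀·N(d₁) − D·e^(−rT)·N(d₂)
   = 90.5536·1.000000 − 28.2492·0.976815·1.000000 = 62.959349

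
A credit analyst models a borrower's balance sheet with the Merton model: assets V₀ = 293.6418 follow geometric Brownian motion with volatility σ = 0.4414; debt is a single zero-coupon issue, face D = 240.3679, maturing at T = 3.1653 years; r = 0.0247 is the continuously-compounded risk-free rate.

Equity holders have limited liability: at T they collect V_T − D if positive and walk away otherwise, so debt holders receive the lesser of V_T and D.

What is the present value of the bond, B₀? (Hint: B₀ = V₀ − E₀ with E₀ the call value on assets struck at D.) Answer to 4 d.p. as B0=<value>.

B0=174.5621

d₁ = [ln(V₀/D) + (r + σ²/2)T] / (σ√T)
   = [ln(293.6418/240.3679) + (0.0247 + 0.5·0.4414²)·3.1653] / (0.4414·√3.1653)
   = [0.200190 + 0.386537] / 0.785308 = 0.747130
d₂ = d₁ − σ√T = 0.747130 − 0.785308 = -0.038177
N(d₁) = 0.772507,  N(d₂) = 0.484773,  e^(−rT) = 0.924795
E₀ = V₀·N(d₁) − D·e^(−rT)·N(d₂)
   = 293.6418·0.772507 − 240.3679·0.924795·0.484773 = 119.079745
B₀ = V₀ − E₀ = 293.6418 − 119.079745 = 174.562055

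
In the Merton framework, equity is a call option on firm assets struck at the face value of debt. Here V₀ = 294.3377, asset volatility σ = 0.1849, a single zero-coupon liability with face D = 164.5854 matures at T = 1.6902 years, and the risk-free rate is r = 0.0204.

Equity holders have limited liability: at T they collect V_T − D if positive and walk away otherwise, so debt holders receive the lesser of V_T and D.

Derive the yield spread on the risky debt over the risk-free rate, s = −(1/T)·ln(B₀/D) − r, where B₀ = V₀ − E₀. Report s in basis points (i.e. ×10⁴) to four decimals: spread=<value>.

d₁ = [ln(V₀/D) + (r + σ²/2)T] / (σ√T)
   = [ln(294.3377/164.5854) + (0.0204 + 0.5·0.1849²)·1.6902] / (0.1849·√1.6902)
   = [0.581298 + 0.063372] / 0.240384 = 2.681834
d₂ = d₁ − σ√T = 2.681834 − 0.240384 = 2.441450
N(d₁) = 0.996339,  N(d₂) = 0.992686,  e^(−rT) = 0.966108
E₀ = V₀·N(d₁) − D·e^(−rT)·N(d₂)
   = 294.3377·0.996339 − 164.5854·0.966108·0.992686 = 135.415942
B₀ = V₀ − E₀ = 294.3377 − 135.415942 = 158.921758
spread = −(1/T)·ln(B₀/D) − r = −(1/1.6902)·ln(158.921758/164.5854) − 0.0204 = 0.00031802
in basis points: 0.00031802 × 10⁴ = 3.1802 bp

spread=3.1802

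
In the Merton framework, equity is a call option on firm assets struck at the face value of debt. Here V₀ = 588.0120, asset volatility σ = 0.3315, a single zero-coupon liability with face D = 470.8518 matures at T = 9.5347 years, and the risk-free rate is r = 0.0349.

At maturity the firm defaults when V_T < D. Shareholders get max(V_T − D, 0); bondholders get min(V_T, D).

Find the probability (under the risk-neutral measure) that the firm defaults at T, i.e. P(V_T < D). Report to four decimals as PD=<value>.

d₁ = [ln(V₀/D) + (r + σ²/2)T] / (σ√T)
   = [ln(588.0120/470.8518) + (0.0349 + 0.5·0.3315²)·9.5347] / (0.3315·√9.5347)
   = [0.222204 + 0.856656] / 1.023616 = 1.053969
d₂ = d₁ − σ√T = 1.053969 − 1.023616 = 0.030353
risk-neutral PD = N(−d₂) = N(-0.030353) = 0.487893

PD=0.4879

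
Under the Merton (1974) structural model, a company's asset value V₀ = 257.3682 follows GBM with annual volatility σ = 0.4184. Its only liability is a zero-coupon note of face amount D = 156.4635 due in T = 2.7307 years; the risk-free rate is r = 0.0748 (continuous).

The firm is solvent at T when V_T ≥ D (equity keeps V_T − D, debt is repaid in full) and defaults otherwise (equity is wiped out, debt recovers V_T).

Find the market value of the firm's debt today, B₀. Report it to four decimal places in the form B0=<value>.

B0=117.7980

d₁ = [ln(V₀/D) + (r + σ²/2)T] / (σ√T)
   = [ln(257.3682/156.4635) + (0.0748 + 0.5·0.4184²)·2.7307] / (0.4184·√2.7307)
   = [0.497685 + 0.443273] / 0.691399 = 1.360947
d₂ = d₁ − σ√T = 1.360947 − 0.691399 = 0.669549
N(d₁) = 0.913235,  N(d₂) = 0.748427,  e^(−rT) = 0.815253
E₀ = V₀·N(d₁) − D·e^(−rT)·N(d₂)
   = 257.3682·0.913235 − 156.4635·0.815253·0.748427 = 139.570189
B₀ = V₀ − E₀ = 257.3682 − 139.570189 = 117.798011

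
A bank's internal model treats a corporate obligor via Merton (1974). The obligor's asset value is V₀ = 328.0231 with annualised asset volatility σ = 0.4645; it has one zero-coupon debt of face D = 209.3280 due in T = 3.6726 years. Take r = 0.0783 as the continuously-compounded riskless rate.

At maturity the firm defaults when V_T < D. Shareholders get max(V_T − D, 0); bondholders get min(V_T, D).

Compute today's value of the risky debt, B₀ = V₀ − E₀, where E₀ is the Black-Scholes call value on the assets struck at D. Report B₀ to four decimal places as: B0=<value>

B0=135.2118

d₁ = [ln(V₀/D) + (r + σ²/2)T] / (σ√T)
   = [ln(328.0231/209.3280) + (0.0783 + 0.5·0.4645²)·3.6726] / (0.4645·√3.6726)
   = [0.449182 + 0.683765] / 0.890169 = 1.272732
d₂ = d₁ − σ√T = 1.272732 − 0.890169 = 0.382563
N(d₁) = 0.898443,  N(d₂) = 0.648978,  e^(−rT) = 0.750088
E₀ = V₀·N(d₁) − D·e^(−rT)·N(d₂)
   = 328.0231·0.898443 − 209.3280·0.750088·0.648978 = 192.811267
B₀ = V₀ − E₀ = 328.0231 − 192.811267 = 135.211833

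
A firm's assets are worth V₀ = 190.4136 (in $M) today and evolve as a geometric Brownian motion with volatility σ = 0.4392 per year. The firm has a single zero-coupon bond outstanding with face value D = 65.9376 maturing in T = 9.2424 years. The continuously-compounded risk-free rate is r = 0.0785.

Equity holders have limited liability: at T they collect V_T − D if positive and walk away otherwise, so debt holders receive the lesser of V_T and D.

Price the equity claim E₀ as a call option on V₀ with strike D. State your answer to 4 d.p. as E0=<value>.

E0=162.2420

d₁ = [ln(V₀/D) + (r + σ²/2)T] / (σ√T)
   = [ln(190.4136/65.9376) + (0.0785 + 0.5·0.4392²)·9.2424] / (0.4392·√9.2424)
   = [1.060490 + 1.616942] / 1.335226 = 2.005228
d₂ = d₁ − σ√T = 2.005228 − 1.335226 = 0.670002
N(d₁) = 0.977531,  N(d₂) = 0.748572,  e^(−rT) = 0.484069
E₀ = V₀·N(d₁) − D·e^(−rT)·N(d₂)
   = 190.4136·0.977531 − 65.9376·0.484069·0.748572 = 162.241971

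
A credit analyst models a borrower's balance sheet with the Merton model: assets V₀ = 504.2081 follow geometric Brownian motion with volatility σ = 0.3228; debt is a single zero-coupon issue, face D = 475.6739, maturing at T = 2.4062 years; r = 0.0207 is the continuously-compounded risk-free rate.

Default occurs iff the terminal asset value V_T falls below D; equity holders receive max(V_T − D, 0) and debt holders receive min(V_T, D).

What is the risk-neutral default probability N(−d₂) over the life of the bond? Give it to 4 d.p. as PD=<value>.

d₁ = [ln(V₀/D) + (r + σ²/2)T] / (σ√T)
   = [ln(504.2081/475.6739) + (0.0207 + 0.5·0.3228²)·2.4062] / (0.3228·√2.4062)
   = [0.058257 + 0.175171] / 0.500725 = 0.466179
d₂ = d₁ − σ√T = 0.466179 − 0.500725 = -0.034546
risk-neutral PD = N(−d₂) = N(0.034546) = 0.513779

PD=0.5138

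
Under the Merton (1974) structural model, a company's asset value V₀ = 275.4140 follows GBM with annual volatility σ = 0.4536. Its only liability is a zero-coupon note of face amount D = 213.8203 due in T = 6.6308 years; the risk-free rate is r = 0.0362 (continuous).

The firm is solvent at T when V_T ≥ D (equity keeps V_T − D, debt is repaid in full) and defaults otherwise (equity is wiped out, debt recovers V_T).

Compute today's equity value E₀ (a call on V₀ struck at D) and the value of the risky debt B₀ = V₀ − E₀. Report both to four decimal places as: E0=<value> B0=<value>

E0=158.8462 B0=116.5678

d₁ = [ln(V₀/D) + (r + σ²/2)T] / (σ√T)
   = [ln(275.4140/213.8203) + (0.0362 + 0.5·0.4536²)·6.6308] / (0.4536·√6.6308)
   = [0.253139 + 0.922188] / 1.168035 = 1.006243
d₂ = d₁ − σ√T = 1.006243 − 1.168035 = -0.161792
N(d₁) = 0.842851,  N(d₂) = 0.435735,  e^(−rT) = 0.786600
E₀ = V₀·N(d₁) − D·e^(−rT)·N(d₂)
   = 275.4140·0.842851 − 213.8203·0.786600·0.435735 = 158.846167
B₀ = V₀ − E₀ = 275.4140 − 158.846167 = 116.567833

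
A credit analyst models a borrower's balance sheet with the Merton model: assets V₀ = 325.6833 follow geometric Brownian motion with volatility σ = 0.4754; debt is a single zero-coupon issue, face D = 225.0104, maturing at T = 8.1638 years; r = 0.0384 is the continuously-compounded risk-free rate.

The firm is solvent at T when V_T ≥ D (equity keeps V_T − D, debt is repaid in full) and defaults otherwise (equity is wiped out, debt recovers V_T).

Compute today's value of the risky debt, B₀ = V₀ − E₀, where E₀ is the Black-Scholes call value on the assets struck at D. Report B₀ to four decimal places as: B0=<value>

d₁ = [ln(V₀/D) + (r + σ²/2)T] / (σ√T)
   = [ln(325.6833/225.0104) + (0.0384 + 0.5·0.4754²)·8.1638] / (0.4754·√8.1638)
   = [0.369779 + 1.236020] / 1.358330 = 1.182186
d₂ = d₁ − σ√T = 1.182186 − 1.358330 = -0.176144
N(d₁) = 0.881434,  N(d₂) = 0.430090,  e^(−rT) = 0.730892
E₀ = V₀·N(d₁) − D·e^(−rT)·N(d₂)
   = 325.6833·0.881434 − 225.0104·0.730892·0.430090 = 216.336449
B₀ = V₀ − E₀ = 325.6833 − 216.336449 = 109.346851

B0=109.3469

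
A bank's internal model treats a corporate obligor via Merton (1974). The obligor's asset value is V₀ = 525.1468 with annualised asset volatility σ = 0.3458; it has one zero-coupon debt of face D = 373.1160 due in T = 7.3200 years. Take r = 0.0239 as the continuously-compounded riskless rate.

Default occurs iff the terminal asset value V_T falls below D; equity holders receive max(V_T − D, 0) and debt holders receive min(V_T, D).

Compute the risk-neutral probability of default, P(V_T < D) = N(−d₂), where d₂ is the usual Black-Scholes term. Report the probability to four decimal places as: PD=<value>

PD=0.4663

d₁ = [ln(V₀/D) + (r + σ²/2)T] / (σ√T)
   = [ln(525.1468/373.1160) + (0.0239 + 0.5·0.3458²)·7.3200] / (0.3458·√7.3200)
   = [0.341788 + 0.612602] / 0.935579 = 1.020107
d₂ = d₁ − σ√T = 1.020107 − 0.935579 = 0.084528
risk-neutral PD = N(−d₂) = N(-0.084528) = 0.466318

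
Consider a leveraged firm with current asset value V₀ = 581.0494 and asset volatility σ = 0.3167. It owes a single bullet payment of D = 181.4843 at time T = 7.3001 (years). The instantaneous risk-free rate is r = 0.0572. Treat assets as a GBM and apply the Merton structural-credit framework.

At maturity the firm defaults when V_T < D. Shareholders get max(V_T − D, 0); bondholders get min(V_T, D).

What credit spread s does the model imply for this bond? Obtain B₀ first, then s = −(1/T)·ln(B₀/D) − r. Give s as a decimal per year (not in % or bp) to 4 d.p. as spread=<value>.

d₁ = [ln(V₀/D) + (r + σ²/2)T] / (σ√T)
   = [ln(581.0494/181.4843) + (0.0572 + 0.5·0.3167²)·7.3001] / (0.3167·√7.3001)
   = [1.163667 + 0.783662] / 0.855682 = 2.275761
d₂ = d₁ − σ√T = 2.275761 − 0.855682 = 1.420079
N(d₁) = 0.988570,  N(d₂) = 0.922208,  e^(−rT) = 0.658648
E₀ = V₀·N(d₁) − D·e^(−rT)·N(d₂)
   = 581.0494·0.988570 − 181.4843·0.658648·0.922208 = 464.172461
B₀ = V₀ − E₀ = 581.0494 − 464.172461 = 116.876939
spread = −(1/T)·ln(B₀/D) − r = −(1/7.3001)·ln(116.876939/181.4843) − 0.0572 = 0.00307966

spread=0.0031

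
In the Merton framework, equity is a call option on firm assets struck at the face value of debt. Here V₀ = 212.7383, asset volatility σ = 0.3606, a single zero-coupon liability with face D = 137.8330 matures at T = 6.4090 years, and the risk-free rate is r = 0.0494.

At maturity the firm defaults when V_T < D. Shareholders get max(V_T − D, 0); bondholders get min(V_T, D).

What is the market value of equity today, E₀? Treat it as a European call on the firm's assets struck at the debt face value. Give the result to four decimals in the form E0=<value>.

E0=126.8084

d₁ = [ln(V₀/D) + (r + σ²/2)T] / (σ√T)
   = [ln(212.7383/137.8330) + (0.0494 + 0.5·0.3606²)·6.4090] / (0.3606·√6.4090)
   = [0.434020 + 0.733293] / 0.912895 = 1.278694
d₂ = d₁ − σ√T = 1.278694 − 0.912895 = 0.365799
N(d₁) = 0.899498,  N(d₂) = 0.642742,  e^(−rT) = 0.728619
E₀ = V₀·N(d₁) − D·e^(−rT)·N(d₂)
   = 212.7383·0.899498 − 137.8330·0.728619·0.642742 = 126.808432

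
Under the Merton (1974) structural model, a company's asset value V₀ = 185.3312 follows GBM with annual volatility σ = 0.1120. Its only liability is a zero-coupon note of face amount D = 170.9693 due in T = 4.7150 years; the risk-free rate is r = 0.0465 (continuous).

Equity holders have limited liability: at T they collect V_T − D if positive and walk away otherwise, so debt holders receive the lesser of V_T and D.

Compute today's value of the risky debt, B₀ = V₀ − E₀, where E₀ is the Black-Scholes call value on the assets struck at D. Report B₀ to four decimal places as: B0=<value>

d₁ = [ln(V₀/D) + (r + σ²/2)T] / (σ√T)
   = [ln(185.3312/170.9693) + (0.0465 + 0.5·0.1120²)·4.7150] / (0.1120·√4.7150)
   = [0.080660 + 0.248820] / 0.243197 = 1.354786
d₂ = d₁ − σ√T = 1.354786 − 0.243197 = 1.111589
N(d₁) = 0.912257,  N(d₂) = 0.866843,  e^(−rT) = 0.803123
E₀ = V₀·N(d₁) − D·e^(−rT)·N(d₂)
   = 185.3312·0.912257 − 170.9693·0.803123·0.866843 = 50.044120
B₀ = V₀ − E₀ = 185.3312 − 50.044120 = 135.287080

B0=135.2871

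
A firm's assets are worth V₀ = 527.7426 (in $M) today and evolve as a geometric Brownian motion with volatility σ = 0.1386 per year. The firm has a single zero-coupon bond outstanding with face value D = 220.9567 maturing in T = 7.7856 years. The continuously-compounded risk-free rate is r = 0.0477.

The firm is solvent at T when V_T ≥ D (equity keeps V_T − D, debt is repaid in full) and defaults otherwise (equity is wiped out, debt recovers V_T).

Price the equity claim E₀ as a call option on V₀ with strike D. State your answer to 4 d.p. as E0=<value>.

d₁ = [ln(V₀/D) + (r + σ²/2)T] / (σ√T)
   = [ln(527.7426/220.9567) + (0.0477 + 0.5·0.1386²)·7.7856] / (0.1386·√7.7856)
   = [0.870642 + 0.446154] / 0.386731 = 3.404937
d₂ = d₁ − σ√T = 3.404937 − 0.386731 = 3.018206
N(d₁) = 0.999669,  N(d₂) = 0.998729,  e^(−rT) = 0.689787
E₀ = V₀·N(d₁) − D·e^(−rT)·N(d₂)
   = 527.7426·0.999669 − 220.9567·0.689787·0.998729 = 375.348793

E0=375.3488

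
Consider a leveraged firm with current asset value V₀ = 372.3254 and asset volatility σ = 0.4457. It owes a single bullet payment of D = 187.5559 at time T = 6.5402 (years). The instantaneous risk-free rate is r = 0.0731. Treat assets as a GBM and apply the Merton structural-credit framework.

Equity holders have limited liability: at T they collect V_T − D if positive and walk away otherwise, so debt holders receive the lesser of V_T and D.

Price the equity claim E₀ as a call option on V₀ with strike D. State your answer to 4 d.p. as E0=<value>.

E0=273.1682

d₁ = [ln(V₀/D) + (r + σ²/2)T] / (σ√T)
   = [ln(372.3254/187.5559) + (0.0731 + 0.5·0.4457²)·6.5402] / (0.4457·√6.5402)
   = [0.685691 + 1.127689] / 1.139825 = 1.590929
d₂ = d₁ − σ√T = 1.590929 − 1.139825 = 0.451104
N(d₁) = 0.944187,  N(d₂) = 0.674043,  e^(−rT) = 0.619967
E₀ = V₀·N(d₁) − D·e^(−rT)·N(d₂)
   = 372.3254·0.944187 − 187.5559·0.619967·0.674043 = 273.168197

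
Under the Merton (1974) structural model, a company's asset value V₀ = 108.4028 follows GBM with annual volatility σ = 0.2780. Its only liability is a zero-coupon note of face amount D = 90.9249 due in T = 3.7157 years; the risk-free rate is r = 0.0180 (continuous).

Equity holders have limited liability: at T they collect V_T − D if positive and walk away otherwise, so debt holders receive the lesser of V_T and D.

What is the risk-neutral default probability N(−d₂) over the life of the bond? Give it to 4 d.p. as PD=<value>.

d₁ = [ln(V₀/D) + (r + σ²/2)T] / (σ√T)
   = [ln(108.4028/90.9249) + (0.0180 + 0.5·0.2780²)·3.7157] / (0.2780·√3.7157)
   = [0.175820 + 0.210465] / 0.535877 = 0.720846
d₂ = d₁ − σ√T = 0.720846 − 0.535877 = 0.184969
risk-neutral PD = N(−d₂) = N(-0.184969) = 0.426627

PD=0.4266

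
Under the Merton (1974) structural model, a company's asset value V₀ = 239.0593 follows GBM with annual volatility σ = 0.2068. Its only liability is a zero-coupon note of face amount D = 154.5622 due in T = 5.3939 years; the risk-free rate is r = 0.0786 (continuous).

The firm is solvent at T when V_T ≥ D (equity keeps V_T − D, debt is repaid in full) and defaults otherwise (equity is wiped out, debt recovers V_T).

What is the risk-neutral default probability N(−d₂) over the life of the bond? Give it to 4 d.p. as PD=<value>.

PD=0.0605

d₁ = [ln(V₀/D) + (r + σ²/2)T] / (σ√T)
   = [ln(239.0593/154.5622) + (0.0786 + 0.5·0.2068²)·5.3939] / (0.2068·√5.3939)
   = [0.436115 + 0.539299] / 0.480288 = 2.030893
d₂ = d₁ − σ√T = 2.030893 − 0.480288 = 1.550605
risk-neutral PD = N(−d₂) = N(-1.550605) = 0.060498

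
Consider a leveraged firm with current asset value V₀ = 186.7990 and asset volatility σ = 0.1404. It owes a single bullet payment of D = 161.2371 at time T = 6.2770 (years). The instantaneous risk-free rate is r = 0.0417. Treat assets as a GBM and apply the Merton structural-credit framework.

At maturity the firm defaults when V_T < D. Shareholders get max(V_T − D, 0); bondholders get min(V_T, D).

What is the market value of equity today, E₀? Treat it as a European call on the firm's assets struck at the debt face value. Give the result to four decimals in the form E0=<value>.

d₁ = [ln(V₀/D) + (r + σ²/2)T] / (σ√T)
   = [ln(186.7990/161.2371) + (0.0417 + 0.5·0.1404²)·6.2770] / (0.1404·√6.2770)
   = [0.147157 + 0.323618] / 0.351757 = 1.338351
d₂ = d₁ − σ√T = 1.338351 − 0.351757 = 0.986593
N(d₁) = 0.909609,  N(d₂) = 0.838079,  e^(−rT) = 0.769703
E₀ = V₀·N(d₁) − D·e^(−rT)·N(d₂)
   = 186.7990·0.909609 − 161.2371·0.769703·0.838079 = 65.904550

E0=65.9046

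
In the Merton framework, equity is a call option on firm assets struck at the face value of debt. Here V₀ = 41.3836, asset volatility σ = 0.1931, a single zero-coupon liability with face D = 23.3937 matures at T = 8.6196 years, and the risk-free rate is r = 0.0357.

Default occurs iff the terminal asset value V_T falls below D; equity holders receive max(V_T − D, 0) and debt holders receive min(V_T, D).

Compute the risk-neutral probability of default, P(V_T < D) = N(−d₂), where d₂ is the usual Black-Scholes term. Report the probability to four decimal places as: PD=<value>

PD=0.1028

d₁ = [ln(V₀/D) + (r + σ²/2)T] / (σ√T)
   = [ln(41.3836/23.3937) + (0.0357 + 0.5·0.1931²)·8.6196] / (0.1931·√8.6196)
   = [0.570418 + 0.468422] / 0.566925 = 1.832410
d₂ = d₁ − σ√T = 1.832410 − 0.566925 = 1.265485
risk-neutral PD = N(−d₂) = N(-1.265485) = 0.102849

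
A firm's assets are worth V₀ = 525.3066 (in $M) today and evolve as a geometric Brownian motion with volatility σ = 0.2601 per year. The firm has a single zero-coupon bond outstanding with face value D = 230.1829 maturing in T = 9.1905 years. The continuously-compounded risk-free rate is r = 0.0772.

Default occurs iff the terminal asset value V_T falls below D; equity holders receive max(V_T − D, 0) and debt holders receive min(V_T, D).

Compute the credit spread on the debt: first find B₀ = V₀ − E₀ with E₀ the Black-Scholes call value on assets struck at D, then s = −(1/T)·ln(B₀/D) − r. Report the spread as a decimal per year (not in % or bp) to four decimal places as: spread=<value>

d₁ = [ln(V₀/D) + (r + σ²/2)T] / (σ√T)
   = [ln(525.3066/230.1829) + (0.0772 + 0.5·0.2601²)·9.1905] / (0.2601·√9.1905)
   = [0.825108 + 1.020384] / 0.788515 = 2.340466
d₂ = d₁ − σ√T = 2.340466 − 0.788515 = 1.551951
N(d₁) = 0.990370,  N(d₂) = 0.939663,  e^(−rT) = 0.491887
E₀ = V₀·N(d₁) − D·e^(−rT)·N(d₂)
   = 525.3066·0.990370 − 230.1829·0.491887·0.939663 = 413.855629
B₀ = V₀ − E₀ = 525.3066 − 413.855629 = 111.450971
spread = −(1/T)·ln(B₀/D) − r = −(1/9.1905)·ln(111.450971/230.1829) − 0.0772 = 0.00171730

spread=0.0017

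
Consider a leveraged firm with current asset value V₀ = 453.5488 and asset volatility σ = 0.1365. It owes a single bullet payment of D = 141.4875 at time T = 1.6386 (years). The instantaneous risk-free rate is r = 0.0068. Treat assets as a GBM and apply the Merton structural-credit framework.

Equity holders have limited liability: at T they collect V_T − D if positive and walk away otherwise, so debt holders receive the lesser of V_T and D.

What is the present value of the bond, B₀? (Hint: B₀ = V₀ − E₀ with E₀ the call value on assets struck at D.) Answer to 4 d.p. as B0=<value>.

d₁ = [ln(V₀/D) + (r + σ²/2)T] / (σ√T)
   = [ln(453.5488/141.4875) + (0.0068 + 0.5·0.1365²)·1.6386] / (0.1365·√1.6386)
   = [1.164891 + 0.026408] / 0.174731 = 6.817918
d₂ = d₁ − σ√T = 6.817918 − 0.174731 = 6.643188
N(d₁) = 1.000000,  N(d₂) = 1.000000,  e^(−rT) = 0.988919
E₀ = V₀·N(d₁) − D·e^(−rT)·N(d₂)
   = 453.5488·1.000000 − 141.4875·0.988919·1.000000 = 313.629071
B₀ = V₀ − E₀ = 453.5488 − 313.629071 = 139.919729

B0=139.9197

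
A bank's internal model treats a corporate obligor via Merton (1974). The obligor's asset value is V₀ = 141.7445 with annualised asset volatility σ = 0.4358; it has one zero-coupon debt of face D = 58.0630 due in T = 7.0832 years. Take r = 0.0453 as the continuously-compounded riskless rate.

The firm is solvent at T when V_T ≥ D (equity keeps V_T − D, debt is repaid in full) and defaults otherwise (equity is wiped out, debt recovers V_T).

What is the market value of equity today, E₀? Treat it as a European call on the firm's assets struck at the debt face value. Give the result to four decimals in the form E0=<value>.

E0=105.7552

d₁ = [ln(V₀/D) + (r + σ²/2)T] / (σ√T)
   = [ln(141.7445/58.0630) + (0.0453 + 0.5·0.4358²)·7.0832] / (0.4358·√7.0832)
   = [0.892498 + 0.993495] / 1.159850 = 1.626066
d₂ = d₁ − σ√T = 1.626066 − 1.159850 = 0.466215
N(d₁) = 0.948032,  N(d₂) = 0.679469,  e^(−rT) = 0.725518
E₀ = V₀·N(d₁) − D·e^(−rT)·N(d₂)
   = 141.7445·0.948032 − 58.0630·0.725518·0.679469 = 105.755177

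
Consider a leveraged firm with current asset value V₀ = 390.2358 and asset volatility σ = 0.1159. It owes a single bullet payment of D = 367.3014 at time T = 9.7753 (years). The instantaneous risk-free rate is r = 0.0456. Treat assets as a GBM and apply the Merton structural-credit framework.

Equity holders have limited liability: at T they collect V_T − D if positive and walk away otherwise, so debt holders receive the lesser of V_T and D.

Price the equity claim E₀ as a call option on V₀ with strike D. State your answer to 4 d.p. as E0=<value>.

E0=159.0406

d₁ = [ln(V₀/D) + (r + σ²/2)T] / (σ√T)
   = [ln(390.2358/367.3014) + (0.0456 + 0.5·0.1159²)·9.7753] / (0.1159·√9.7753)
   = [0.060568 + 0.511409] / 0.362367 = 1.578447
d₂ = d₁ − σ√T = 1.578447 − 0.362367 = 1.216080
N(d₁) = 0.942769,  N(d₂) = 0.888023,  e^(−rT) = 0.640341
E₀ = V₀·N(d₁) − D·e^(−rT)·N(d₂)
   = 390.2358·0.942769 − 367.3014·0.640341·0.888023 = 159.040555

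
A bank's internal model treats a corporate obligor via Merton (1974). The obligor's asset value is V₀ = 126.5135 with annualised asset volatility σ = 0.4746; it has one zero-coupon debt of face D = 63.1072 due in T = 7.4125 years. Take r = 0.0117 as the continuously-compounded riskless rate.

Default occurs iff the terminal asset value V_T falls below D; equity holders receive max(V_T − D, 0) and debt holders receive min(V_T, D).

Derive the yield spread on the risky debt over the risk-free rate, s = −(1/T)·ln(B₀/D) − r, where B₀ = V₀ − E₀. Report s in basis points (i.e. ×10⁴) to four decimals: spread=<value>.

spread=454.1225

d₁ = [ln(V₀/D) + (r + σ²/2)T] / (σ√T)
   = [ln(126.5135/63.1072) + (0.0117 + 0.5·0.4746²)·7.4125] / (0.4746·√7.4125)
   = [0.695514 + 0.921541] / 1.292142 = 1.251454
d₂ = d₁ − σ√T = 1.251454 − 1.292142 = -0.040688
N(d₁) = 0.894615,  N(d₂) = 0.483772,  e^(−rT) = 0.916928
E₀ = V₀·N(d₁) − D·e^(−rT)·N(d₂)
   = 126.5135·0.894615 − 63.1072·0.916928·0.483772 = 85.187564
B₀ = V₀ − E₀ = 126.5135 − 85.187564 = 41.325936
spread = −(1/T)·ln(B₀/D) − r = −(1/7.4125)·ln(41.325936/63.1072) − 0.0117 = 0.04541225
in basis points: 0.04541225 × 10⁴ = 454.1225 bp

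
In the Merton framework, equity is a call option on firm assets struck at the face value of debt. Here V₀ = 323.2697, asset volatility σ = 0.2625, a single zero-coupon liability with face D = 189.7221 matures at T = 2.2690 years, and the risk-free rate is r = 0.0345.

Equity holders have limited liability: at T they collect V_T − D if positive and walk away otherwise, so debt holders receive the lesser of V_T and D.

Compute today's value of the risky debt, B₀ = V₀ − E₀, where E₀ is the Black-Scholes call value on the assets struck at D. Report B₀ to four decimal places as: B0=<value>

d₁ = [ln(V₀/D) + (r + σ²/2)T] / (σ√T)
   = [ln(323.2697/189.7221) + (0.0345 + 0.5·0.2625²)·2.2690] / (0.2625·√2.2690)
   = [0.532927 + 0.156455] / 0.395409 = 1.743464
d₂ = d₁ − σ√T = 1.743464 − 0.395409 = 1.348055
N(d₁) = 0.959374,  N(d₂) = 0.911180,  e^(−rT) = 0.924705
E₀ = V₀·N(d₁) − D·e^(−rT)·N(d₂)
   = 323.2697·0.959374 − 189.7221·0.924705·0.911180 = 150.281845
B₀ = V₀ − E₀ = 323.2697 − 150.281845 = 172.987855

B0=172.9879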